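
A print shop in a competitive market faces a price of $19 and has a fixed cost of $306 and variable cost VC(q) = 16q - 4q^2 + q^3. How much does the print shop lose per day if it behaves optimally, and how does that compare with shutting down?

AVC = 16 - 4q + q^2 has its minimum $12 at q = 2; price $19 clears that bar, so the firm operates.
With MC = 16 - 8q + 3q^2, P = MC on the upward-sloping part at q* = 3.
TR = 19·3 = 57. TC = 306 + 39 = 345. Profit = 57 − 345 = -$288.
That loss of $288 beats the $306 the firm would lose by shutting down; producing recovers $18 of fixed cost.

Profit = -$288 at q = 3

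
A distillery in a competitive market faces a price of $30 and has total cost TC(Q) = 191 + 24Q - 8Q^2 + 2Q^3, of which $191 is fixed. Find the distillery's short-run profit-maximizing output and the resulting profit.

Profit = -$155 at Q = 3

AVC = 24 - 8Q + 2Q^2; min AVC = $16 at Q = 2. Since P = $30 ≥ min AVC, the firm produces.
MC = 24 - 16Q + 6Q^2. Setting P = MC and taking the root on the rising branch gives Q* = 3.
TR = 30·3 = 90. TC = 191 + 54 = 245. Profit = 90 − 245 = -$155.
That loss of $155 beats the $191 the firm would lose by shutting down; producing recovers $36 of fixed cost.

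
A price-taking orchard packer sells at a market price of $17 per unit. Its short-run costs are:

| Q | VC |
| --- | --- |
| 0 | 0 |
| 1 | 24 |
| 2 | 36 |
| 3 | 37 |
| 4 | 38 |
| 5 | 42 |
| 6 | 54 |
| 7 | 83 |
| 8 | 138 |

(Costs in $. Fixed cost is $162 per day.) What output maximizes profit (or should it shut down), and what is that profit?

Q = 6; profit = -$114

Tabulate TR − TC: Q=0: -162; Q=1: -169; Q=2: -164; Q=3: -148; Q=4: -132; Q=5: -119; Q=6: -114; Q=7: -126; Q=8: -164.
Profit is maximized at Q = 6. AVC there is 54/6 = $9 ≤ P, so producing beats shutting down (which would give -$162).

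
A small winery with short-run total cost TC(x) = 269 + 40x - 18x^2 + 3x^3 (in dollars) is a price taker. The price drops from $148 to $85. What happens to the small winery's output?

MC = 40 - 36x + 9x^2; the shutdown threshold is min AVC = $13 (at x = 3).
With P = $148 above the shutdown price, P = MC gives x = 6.
At P = $85 ≥ min AVC, set P = MC: x = 5. The firm stays open but cuts output.

Output falls from 6 to 5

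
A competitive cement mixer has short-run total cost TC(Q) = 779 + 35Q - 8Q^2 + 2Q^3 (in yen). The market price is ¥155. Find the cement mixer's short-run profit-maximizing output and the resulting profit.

AVC = 35 - 8Q + 2Q^2 has its minimum ¥27 at Q = 2; price ¥155 clears that bar, so the firm operates.
With MC = 35 - 16Q + 6Q^2, P = MC on the upward-sloping part at Q* = 6.
TR = 155·6 = 930. TC = 779 + 354 = 1133. Profit = 930 − 1133 = -¥203.
Shutting down would mean losing the fixed cost of ¥779, so operating at a loss of ¥203 is better by ¥576.

Profit = -¥203 at Q = 6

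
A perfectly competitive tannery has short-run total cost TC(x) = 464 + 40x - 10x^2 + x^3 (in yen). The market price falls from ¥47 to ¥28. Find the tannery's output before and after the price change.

MC = 40 - 20x + 3x^2; the shutdown threshold is min AVC = ¥15 (at x = 5).
With P = ¥47 above the shutdown price, P = MC gives x = 7.
At P = ¥28 ≥ min AVC, set P = MC: x = 6. The firm stays open but cuts output.

Output falls from 7 to 6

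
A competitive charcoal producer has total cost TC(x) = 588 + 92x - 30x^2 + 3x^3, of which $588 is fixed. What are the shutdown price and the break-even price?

Shutdown price = min AVC. AVC = 92 - 30x + 3x^2, with vertex at x = 5 and minimum $17.
ATC = 588/x + 92 - 30x + 3x^2. Setting dATC/dx = −588/x^2 − 30 + 6x = 0 gives x = 7 (since 6·7^3 − 30·7^2 = 588).
min ATC = 588/7 + 92 − 30·7 + 3·7^2 = $113. That is the break-even price.
Between these two prices the firm operates at a loss; above $113 it earns a profit.

Shutdown price = $17; break-even price = $113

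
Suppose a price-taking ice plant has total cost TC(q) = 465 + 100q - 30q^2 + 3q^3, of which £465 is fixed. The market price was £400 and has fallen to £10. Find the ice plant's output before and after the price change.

AVC = 100 - 30q + 3q^2, minimized at q = 5 where min AVC = £25. MC = 100 - 60q + 9q^2.
At P = £400 ≥ min AVC, set P = MC on the rising branch: q = 10.
At P = £10 < min AVC = £25, price no longer covers variable cost at any output, so the firm shuts down: q = 0.

Output falls from 10 to 0 (the firm shuts down)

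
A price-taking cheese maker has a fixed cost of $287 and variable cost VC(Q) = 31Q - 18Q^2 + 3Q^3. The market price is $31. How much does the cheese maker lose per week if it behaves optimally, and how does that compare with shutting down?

Profit = -$191 at Q = 4

AVC = 31 - 18Q + 3Q^2; min AVC = $4 at Q = 3. Since P = $31 ≥ min AVC, the firm produces.
With MC = 31 - 36Q + 9Q^2, P = MC on the upward-sloping part at Q* = 4.
TR = 31·4 = 124. TC = 287 + 28 = 315. Profit = 124 − 315 = -$191.
By producing, the firm covers all variable cost plus $96 of fixed cost; shutting down would lose the full $287.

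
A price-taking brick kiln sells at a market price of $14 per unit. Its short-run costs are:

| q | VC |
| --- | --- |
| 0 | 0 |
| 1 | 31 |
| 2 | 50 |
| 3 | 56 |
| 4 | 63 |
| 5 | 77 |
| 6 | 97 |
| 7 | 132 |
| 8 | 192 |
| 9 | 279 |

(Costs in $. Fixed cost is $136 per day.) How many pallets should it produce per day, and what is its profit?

q = 0 (shut down); profit = -$136

Compute π = P·q − TC at each output: q=0: -136; q=1: -153; q=2: -158; q=3: -150; q=4: -143; q=5: -143; q=6: -149; q=7: -170; q=8: -216; q=9: -289.
Profit is highest at q = 0. Equivalently, the lowest AVC in the table is 77/5 ≈ $15.40 at q = 5, and P = $14 falls below it — price never covers variable cost, so the firm shuts down and loses only its fixed cost.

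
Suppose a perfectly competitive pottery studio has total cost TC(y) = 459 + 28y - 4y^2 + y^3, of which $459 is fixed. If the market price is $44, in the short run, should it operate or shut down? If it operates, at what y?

From TC, MC = TC'(y) = 28 - 8y + 3y^2 and AVC = VC/y = 28 - 4y + y^2.
AVC hits its minimum where MC = AVC, at y = 2, giving min AVC = 28 - 4·2 + 2^2 = $24.
P = $44 exceeds min AVC = $24, so the firm stays open.
Solving P = MC: -16 - 8y + 3y^2 = 0 ⇒ y = -4/3 or 4. On the upward-sloping branch, y* = 4.
Check: AVC at y = 4 is $28 ≤ P, so revenue covers variable cost.
Profit = P·y − TC = 44·4 − 571 = -$395, a loss, but smaller than the $459 fixed cost the firm would lose by shutting down.

Produce at y = 4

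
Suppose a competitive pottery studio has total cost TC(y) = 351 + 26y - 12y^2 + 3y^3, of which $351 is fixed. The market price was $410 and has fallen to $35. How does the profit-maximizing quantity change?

Output falls from 8 to 3

MC = 26 - 24y + 9y^2; the shutdown threshold is min AVC = $14 (at y = 2).
At P = $410 ≥ min AVC, set P = MC on the rising branch: y = 8.
At P = $35 ≥ min AVC, set P = MC: y = 3. The firm stays open but cuts output.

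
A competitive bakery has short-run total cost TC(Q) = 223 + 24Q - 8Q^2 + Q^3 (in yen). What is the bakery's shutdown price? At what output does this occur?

The firm shuts down when price falls below the minimum of average variable cost. AVC = VC/Q = 24 - 8Q + Q^2.
At the minimum of AVC, MC = AVC. MC = 24 - 16Q + 3Q^2; setting MC = AVC gives 2Q^2 - 8Q = 0, so Q = 4. min AVC = 8.
For P < ¥8 the firm produces nothing.

¥8 per unit, at Q = 4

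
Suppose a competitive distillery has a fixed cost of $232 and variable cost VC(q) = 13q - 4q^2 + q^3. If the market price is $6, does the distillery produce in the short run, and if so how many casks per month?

Shut down

Variable cost is VC = 13q - 4q^2 + q^3, so AVC = VC/q = 13 - 4q + q^2 and MC = dTC/dq = 13 - 8q + 3q^2.
The AVC parabola has its vertex at q = 4/2 = 2, where AVC = 13 - 4·2 + 2^2 = $9.
P = $6 lies below min AVC = $9; no output level covers variable cost.
Best response: produce nothing and absorb the $232 fixed cost.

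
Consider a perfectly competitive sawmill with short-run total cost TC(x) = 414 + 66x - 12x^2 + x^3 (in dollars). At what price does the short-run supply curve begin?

$30 per unit

The firm shuts down when price falls below the minimum of average variable cost. AVC = VC/x = 66 - 12x + x^2.
dAVC/dx = -12 + 2x = 0 gives x = 6. min AVC = 66 - 12·6 + 6^2 = 30.
So the shutdown price is $30.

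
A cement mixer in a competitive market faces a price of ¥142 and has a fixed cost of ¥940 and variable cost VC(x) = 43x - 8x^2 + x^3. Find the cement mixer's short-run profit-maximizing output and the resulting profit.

AVC = 43 - 8x + x^2; min AVC = ¥27 at x = 4. Since P = ¥142 ≥ min AVC, the firm produces.
With MC = 43 - 16x + 3x^2, P = MC on the upward-sloping part at x* = 9.
TR = 142·9 = 1278. TC = 940 + 468 = 1408. Profit = 1278 − 1408 = -¥130.
By producing, the firm covers all variable cost plus ¥810 of fixed cost; shutting down would lose the full ¥940.

Profit = -¥130 at x = 9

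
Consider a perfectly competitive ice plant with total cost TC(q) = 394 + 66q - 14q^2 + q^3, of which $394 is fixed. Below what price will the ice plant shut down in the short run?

$17 per unit

The firm shuts down when price falls below the minimum of average variable cost. AVC = VC/q = 66 - 14q + q^2.
At the minimum of AVC, MC = AVC. MC = 66 - 28q + 3q^2; setting MC = AVC gives 2q^2 - 14q = 0, so q = 7. min AVC = 17.
The firm shuts down for any P below $17.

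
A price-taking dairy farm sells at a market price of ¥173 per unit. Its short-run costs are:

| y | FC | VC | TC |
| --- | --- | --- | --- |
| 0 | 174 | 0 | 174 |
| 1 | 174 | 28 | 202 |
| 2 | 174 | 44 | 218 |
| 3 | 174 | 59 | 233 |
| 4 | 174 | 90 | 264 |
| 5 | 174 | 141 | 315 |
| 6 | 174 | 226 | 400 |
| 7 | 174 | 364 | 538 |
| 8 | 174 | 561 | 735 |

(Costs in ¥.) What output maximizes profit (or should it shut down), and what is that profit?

Profit at each row (π = 173y − TC): y=0: -174; y=1: -29; y=2: 128; y=3: 286; y=4: 428; y=5: 550; y=6: 638; y=7: 673; y=8: 649.
Profit is maximized at y = 7. AVC there is 364/7 = ¥52 ≤ P, so producing beats shutting down (which would give -¥174).

y = 7; profit = ¥673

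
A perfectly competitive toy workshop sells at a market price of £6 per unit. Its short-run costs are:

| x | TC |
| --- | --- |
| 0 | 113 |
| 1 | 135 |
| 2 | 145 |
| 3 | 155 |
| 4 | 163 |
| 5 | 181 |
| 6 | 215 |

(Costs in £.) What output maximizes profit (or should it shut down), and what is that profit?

Tabulate TR − TC: x=0: -113; x=1: -129; x=2: -133; x=3: -137; x=4: -139; x=5: -151; x=6: -179.
Profit is highest at x = 0. Equivalently, the lowest AVC in the table is 50/4 ≈ £12.50 at x = 4, and P = £6 falls below it — price never covers variable cost, so the firm shuts down and loses only its fixed cost.

x = 0 (shut down); profit = -£113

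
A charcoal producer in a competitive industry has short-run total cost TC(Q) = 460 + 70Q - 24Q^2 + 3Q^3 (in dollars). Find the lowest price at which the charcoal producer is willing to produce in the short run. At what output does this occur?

The firm shuts down when price falls below the minimum of average variable cost. AVC = VC/Q = 70 - 24Q + 3Q^2.
dAVC/dQ = -24 + 6Q = 0 gives Q = 4. min AVC = 70 - 24·4 + 3·4^2 = 22.
The firm shuts down for any P below $22.

$22 per unit, at Q = 4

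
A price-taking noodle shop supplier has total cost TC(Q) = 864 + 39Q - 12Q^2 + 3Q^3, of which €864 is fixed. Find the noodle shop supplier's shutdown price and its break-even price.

AVC = 39 - 12Q + 3Q^2; minimized at Q = 2, giving min AVC = €27. That is the shutdown price.
ATC = 864/Q + 39 - 12Q + 3Q^2. Setting dATC/dQ = −864/Q^2 − 12 + 6Q = 0 gives Q = 6 (since 6·6^3 − 12·6^2 = 864).
min ATC = 864/6 + 39 − 12·6 + 3·6^2 = €219. That is the break-even price.
Between these two prices the firm operates at a loss; above €219 it earns a profit.

Shutdown price = €27; break-even price = €219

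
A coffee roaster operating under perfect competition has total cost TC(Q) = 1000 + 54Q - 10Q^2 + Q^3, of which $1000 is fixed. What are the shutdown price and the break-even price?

AVC = 54 - 10Q + Q^2; minimized at Q = 5, giving min AVC = $29. That is the shutdown price.
ATC = 1000/Q + 54 - 10Q + Q^2. Setting dATC/dQ = −1000/Q^2 − 10 + 2Q = 0 gives Q = 10 (since 2·10^3 − 10·10^2 = 1000).
min ATC = 1000/10 + 54 − 10·10 + 10^2 = $154. That is the break-even price.
Between these two prices the firm operates at a loss; above $154 it earns a profit.

Shutdown price = $29; break-even price = $154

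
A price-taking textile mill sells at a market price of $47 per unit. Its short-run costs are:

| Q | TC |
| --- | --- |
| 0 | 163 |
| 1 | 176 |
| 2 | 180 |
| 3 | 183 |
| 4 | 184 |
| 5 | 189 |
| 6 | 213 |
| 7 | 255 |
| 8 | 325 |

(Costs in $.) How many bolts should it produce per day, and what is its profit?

Q = 7; profit = $74

Profit at each row (π = 47Q − TC): Q=0: -163; Q=1: -129; Q=2: -86; Q=3: -42; Q=4: 4; Q=5: 46; Q=6: 69; Q=7: 74; Q=8: 51.
Profit is maximized at Q = 7. AVC there is 92/7 = $13.14 ≤ P, so producing beats shutting down (which would give -$163).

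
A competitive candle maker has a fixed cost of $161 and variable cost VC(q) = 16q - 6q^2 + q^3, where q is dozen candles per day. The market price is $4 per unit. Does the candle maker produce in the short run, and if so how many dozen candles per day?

Variable cost is VC = 16q - 6q^2 + q^3, so AVC = VC/q = 16 - 6q + q^2 and MC = dTC/dq = 16 - 12q + 3q^2.
The AVC parabola has its vertex at q = 6/2 = 3, where AVC = 16 - 6·3 + 3^2 = $7.
With P < min AVC ($4 < $7), every unit sold adds to the loss.
Shutting down limits the loss to fixed cost, $161.

Shut down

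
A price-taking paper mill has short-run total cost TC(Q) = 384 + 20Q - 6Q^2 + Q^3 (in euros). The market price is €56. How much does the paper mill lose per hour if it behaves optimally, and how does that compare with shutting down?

AVC = 20 - 6Q + Q^2 has its minimum €11 at Q = 3; price €56 clears that bar, so the firm operates.
With MC = 20 - 12Q + 3Q^2, P = MC on the upward-sloping part at Q* = 6.
TR = 56·6 = 336. TC = 384 + 120 = 504. Profit = 336 − 504 = -€168.
That loss of €168 beats the €384 the firm would lose by shutting down; producing recovers €216 of fixed cost.

Profit = -€168 at Q = 6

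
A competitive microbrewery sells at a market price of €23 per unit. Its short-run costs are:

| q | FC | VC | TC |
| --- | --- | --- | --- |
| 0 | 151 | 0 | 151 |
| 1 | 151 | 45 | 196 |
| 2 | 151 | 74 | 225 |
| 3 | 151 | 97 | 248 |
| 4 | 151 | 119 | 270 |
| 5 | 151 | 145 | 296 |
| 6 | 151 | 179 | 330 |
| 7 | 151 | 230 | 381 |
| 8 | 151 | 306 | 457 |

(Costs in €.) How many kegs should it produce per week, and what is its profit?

q = 0 (shut down); profit = -€151

Profit at each row (π = 23q − TC): q=0: -151; q=1: -173; q=2: -179; q=3: -179; q=4: -178; q=5: -181; q=6: -192; q=7: -220; q=8: -273.
Profit is highest at q = 0. Equivalently, the lowest AVC in the table is 145/5 ≈ €29 at q = 5, and P = €23 falls below it — price never covers variable cost, so the firm shuts down and loses only its fixed cost.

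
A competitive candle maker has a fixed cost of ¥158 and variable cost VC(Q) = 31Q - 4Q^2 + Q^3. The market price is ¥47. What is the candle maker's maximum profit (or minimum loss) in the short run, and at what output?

AVC = 31 - 4Q + Q^2; min AVC = ¥27 at Q = 2. Since P = ¥47 ≥ min AVC, the firm produces.
With MC = 31 - 8Q + 3Q^2, P = MC on the upward-sloping part at Q* = 4.
TR = 47·4 = 188. TC = 158 + 124 = 282. Profit = 188 − 282 = -¥94.
Shutting down would mean losing the fixed cost of ¥158, so operating at a loss of ¥94 is better by ¥64.

Profit = -¥94 at Q = 4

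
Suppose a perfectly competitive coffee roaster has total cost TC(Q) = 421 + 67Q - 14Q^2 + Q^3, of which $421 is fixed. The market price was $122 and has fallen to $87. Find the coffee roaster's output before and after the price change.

Output falls from 11 to 10

AVC = 67 - 14Q + Q^2, minimized at Q = 7 where min AVC = $18. MC = 67 - 28Q + 3Q^2.
At P = $122 ≥ min AVC, set P = MC on the rising branch: Q = 11.
At P = $87 ≥ min AVC, set P = MC: Q = 10. The firm stays open but cuts output.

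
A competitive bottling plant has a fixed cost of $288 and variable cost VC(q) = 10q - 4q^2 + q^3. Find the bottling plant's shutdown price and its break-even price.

Shutdown price = $6; break-even price = $70

Shutdown price = min AVC. AVC = 10 - 4q + q^2, with vertex at q = 2 and minimum $6.
ATC = 288/q + 10 - 4q + q^2. Setting dATC/dq = −288/q^2 − 4 + 2q = 0 gives q = 6 (since 2·6^3 − 4·6^2 = 288).
min ATC = 288/6 + 10 − 4·6 + 6^2 = $70. That is the break-even price.
Between these two prices the firm operates at a loss; above $70 it earns a profit.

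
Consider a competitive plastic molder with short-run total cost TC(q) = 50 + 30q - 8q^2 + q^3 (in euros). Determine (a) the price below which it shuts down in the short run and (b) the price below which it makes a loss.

Shutdown price = €14; break-even price = €25

AVC = 30 - 8q + q^2; minimized at q = 4, giving min AVC = €14. That is the shutdown price.
ATC = 50/q + 30 - 8q + q^2. Setting dATC/dq = −50/q^2 − 8 + 2q = 0 gives q = 5 (since 2·5^3 − 8·5^2 = 50).
min ATC = 50/5 + 30 − 8·5 + 5^2 = €25. That is the break-even price.
Between these two prices the firm operates at a loss; above €25 it earns a profit.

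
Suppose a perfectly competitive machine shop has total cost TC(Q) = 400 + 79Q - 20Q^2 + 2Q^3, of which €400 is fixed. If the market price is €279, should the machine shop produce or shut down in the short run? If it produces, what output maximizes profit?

Produce at Q = 10

From TC, MC = TC'(Q) = 79 - 40Q + 6Q^2 and AVC = VC/Q = 79 - 20Q + 2Q^2.
AVC hits its minimum where MC = AVC, at Q = 5, giving min AVC = 79 - 20·5 + 2·5^2 = €29.
P = €279 exceeds min AVC = €29, so the firm stays open.
Solving P = MC: -200 - 40Q + 6Q^2 = 0 ⇒ Q = -10/3 or 10. On the upward-sloping branch, Q* = 10.
Check: AVC at Q = 10 is €79 ≤ P, so revenue covers variable cost.
Profit = P·Q − TC = 279·10 − 1190 = €1600.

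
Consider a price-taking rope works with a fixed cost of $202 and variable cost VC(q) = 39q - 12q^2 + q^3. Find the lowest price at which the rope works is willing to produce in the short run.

The firm shuts down when price falls below the minimum of average variable cost. AVC = VC/q = 39 - 12q + q^2.
dAVC/dq = -12 + 2q = 0 gives q = 6. min AVC = 39 - 12·6 + 6^2 = 3.
The firm shuts down for any P below $3.

$3 per unit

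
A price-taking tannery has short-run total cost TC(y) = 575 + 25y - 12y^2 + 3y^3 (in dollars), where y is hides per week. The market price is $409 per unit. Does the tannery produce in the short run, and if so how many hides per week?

From TC, MC = TC'(y) = 25 - 24y + 9y^2 and AVC = VC/y = 25 - 12y + 3y^2.
AVC hits its minimum where MC = AVC, at y = 2, giving min AVC = 25 - 12·2 + 3·2^2 = $13.
Since P = $409 ≥ min AVC = $13, price covers variable cost and the firm should produce.
Set P = MC: 409 = 25 - 24y + 9y^2 → -384 - 24y + 9y^2 = 0. The roots are y = -16/3 and y = 8; the profit-maximizing output is on the rising part of MC, so y* = 8.
Check: AVC at y = 8 is $121 ≤ P, so revenue covers variable cost.
Profit = P·y − TC = 409·8 − 1543 = $1729.

Produce at y = 8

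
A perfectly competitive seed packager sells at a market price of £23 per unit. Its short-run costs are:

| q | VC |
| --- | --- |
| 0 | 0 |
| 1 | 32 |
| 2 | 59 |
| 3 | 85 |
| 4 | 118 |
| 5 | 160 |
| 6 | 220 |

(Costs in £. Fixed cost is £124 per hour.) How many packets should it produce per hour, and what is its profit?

q = 0 (shut down); profit = -£124

Tabulate TR − TC: q=0: -124; q=1: -133; q=2: -137; q=3: -140; q=4: -150; q=5: -169; q=6: -206.
Profit is highest at q = 0. Equivalently, the lowest AVC in the table is 85/3 ≈ £28.33 at q = 3, and P = £23 falls below it — price never covers variable cost, so the firm shuts down and loses only its fixed cost.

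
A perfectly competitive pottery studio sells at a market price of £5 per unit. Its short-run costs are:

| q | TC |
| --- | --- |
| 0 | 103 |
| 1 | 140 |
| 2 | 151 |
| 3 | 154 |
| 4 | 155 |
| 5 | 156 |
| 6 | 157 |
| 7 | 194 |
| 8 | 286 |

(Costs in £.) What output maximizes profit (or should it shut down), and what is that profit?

Compute π = P·q − TC at each output: q=0: -103; q=1: -135; q=2: -141; q=3: -139; q=4: -135; q=5: -131; q=6: -127; q=7: -159; q=8: -246.
Profit is highest at q = 0. Equivalently, the lowest AVC in the table is 54/6 ≈ £9 at q = 6, and P = £5 falls below it — price never covers variable cost, so the firm shuts down and loses only its fixed cost.

q = 0 (shut down); profit = -£103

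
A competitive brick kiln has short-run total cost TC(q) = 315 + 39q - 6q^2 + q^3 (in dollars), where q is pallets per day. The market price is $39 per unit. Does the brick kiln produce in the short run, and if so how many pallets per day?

From TC, MC = TC'(q) = 39 - 12q + 3q^2 and AVC = VC/q = 39 - 6q + q^2.
The AVC parabola has its vertex at q = 6/2 = 3, where AVC = 39 - 6·3 + 3^2 = $30.
Since P = $39 ≥ min AVC = $30, price covers variable cost and the firm should produce.
P = MC gives -12q + 3q^2 = 0, with roots 0 and 4. Take the larger (rising MC): q* = 4.
Check: AVC at q = 4 is $31 ≤ P, so revenue covers variable cost.
Profit = P·q − TC = 39·4 − 439 = -$283, a loss, but smaller than the $315 fixed cost the firm would lose by shutting down.

Produce at q = 4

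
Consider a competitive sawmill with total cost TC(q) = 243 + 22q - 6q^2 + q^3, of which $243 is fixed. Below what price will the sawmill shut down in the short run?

$13 per unit

Short-run supply begins at min AVC. From VC = 22q - 6q^2 + q^3, AVC = 22 - 6q + q^2.
dAVC/dq = -6 + 2q = 0 gives q = 3. min AVC = 22 - 6·3 + 3^2 = 13.
The firm shuts down for any P below $13.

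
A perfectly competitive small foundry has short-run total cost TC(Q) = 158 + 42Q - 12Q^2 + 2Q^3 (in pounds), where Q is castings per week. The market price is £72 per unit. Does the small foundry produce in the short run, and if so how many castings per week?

Produce at Q = 5

From TC, MC = TC'(Q) = 42 - 24Q + 6Q^2 and AVC = VC/Q = 42 - 12Q + 2Q^2.
The AVC parabola has its vertex at Q = 12/4 = 3, where AVC = 42 - 12·3 + 2·3^2 = £24.
Because £72 ≥ £24, revenue can cover variable cost; the firm operates.
Set P = MC: 72 = 42 - 24Q + 6Q^2 → -30 - 24Q + 6Q^2 = 0. The roots are Q = -1 and Q = 5; the profit-maximizing output is on the rising part of MC, so Q* = 5.
Check: AVC at Q = 5 is £32 ≤ P, so revenue covers variable cost.
Profit = P·Q − TC = 72·5 − 318 = £42.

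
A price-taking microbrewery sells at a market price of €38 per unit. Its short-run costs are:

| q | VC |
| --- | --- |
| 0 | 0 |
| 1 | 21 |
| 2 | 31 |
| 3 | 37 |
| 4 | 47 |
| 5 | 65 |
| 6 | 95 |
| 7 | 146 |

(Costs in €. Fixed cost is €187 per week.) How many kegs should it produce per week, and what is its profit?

Compute π = P·q − TC at each output: q=0: -187; q=1: -170; q=2: -142; q=3: -110; q=4: -82; q=5: -62; q=6: -54; q=7: -67.
Profit is maximized at q = 6. AVC there is 95/6 = €15.83 ≤ P, so producing beats shutting down (which would give -€187).

q = 6; profit = -€54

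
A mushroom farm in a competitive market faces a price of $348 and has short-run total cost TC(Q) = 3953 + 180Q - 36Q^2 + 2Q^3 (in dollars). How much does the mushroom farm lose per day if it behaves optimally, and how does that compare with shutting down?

Profit = -$33 at Q = 14

AVC = 180 - 36Q + 2Q^2 has its minimum $18 at Q = 9; price $348 clears that bar, so the firm operates.
With MC = 180 - 72Q + 6Q^2, P = MC on the upward-sloping part at Q* = 14.
TR = 348·14 = 4872. TC = 3953 + 952 = 4905. Profit = 4872 − 4905 = -$33.
By producing, the firm covers all variable cost plus $3920 of fixed cost; shutting down would lose the full $3953.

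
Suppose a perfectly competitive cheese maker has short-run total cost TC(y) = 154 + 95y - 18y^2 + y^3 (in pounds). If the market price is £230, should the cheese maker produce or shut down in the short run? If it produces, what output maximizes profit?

Produce at y = 15

From TC, MC = TC'(y) = 95 - 36y + 3y^2 and AVC = VC/y = 95 - 18y + y^2.
AVC hits its minimum where MC = AVC, at y = 9, giving min AVC = 95 - 18·9 + 9^2 = £14.
P = £230 exceeds min AVC = £14, so the firm stays open.
Set P = MC: 230 = 95 - 36y + 3y^2 → -135 - 36y + 3y^2 = 0. The roots are y = -3 and y = 15; the profit-maximizing output is on the rising part of MC, so y* = 15.
Check: AVC at y = 15 is £50 ≤ P, so revenue covers variable cost.
Profit = P·y − TC = 230·15 − 904 = £2546.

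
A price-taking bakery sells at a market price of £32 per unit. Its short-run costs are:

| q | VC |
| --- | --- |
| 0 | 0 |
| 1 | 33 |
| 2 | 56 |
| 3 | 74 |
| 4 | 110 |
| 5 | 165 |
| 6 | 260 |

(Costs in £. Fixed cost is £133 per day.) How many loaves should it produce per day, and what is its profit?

q = 3; profit = -£111

Tabulate TR − TC: q=0: -133; q=1: -134; q=2: -125; q=3: -111; q=4: -115; q=5: -138; q=6: -201.
Profit is maximized at q = 3. AVC there is 74/3 = £24.67 ≤ P, so producing beats shutting down (which would give -£133).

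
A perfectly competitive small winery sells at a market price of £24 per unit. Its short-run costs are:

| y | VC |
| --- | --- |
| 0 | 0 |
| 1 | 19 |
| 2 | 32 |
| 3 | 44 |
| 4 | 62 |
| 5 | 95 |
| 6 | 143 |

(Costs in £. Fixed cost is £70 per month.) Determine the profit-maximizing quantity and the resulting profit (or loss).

Tabulate TR − TC: y=0: -70; y=1: -65; y=2: -54; y=3: -42; y=4: -36; y=5: -45; y=6: -69.
Profit is maximized at y = 4. AVC there is 62/4 = £15.50 ≤ P, so producing beats shutting down (which would give -£70).

y = 4; profit = -£36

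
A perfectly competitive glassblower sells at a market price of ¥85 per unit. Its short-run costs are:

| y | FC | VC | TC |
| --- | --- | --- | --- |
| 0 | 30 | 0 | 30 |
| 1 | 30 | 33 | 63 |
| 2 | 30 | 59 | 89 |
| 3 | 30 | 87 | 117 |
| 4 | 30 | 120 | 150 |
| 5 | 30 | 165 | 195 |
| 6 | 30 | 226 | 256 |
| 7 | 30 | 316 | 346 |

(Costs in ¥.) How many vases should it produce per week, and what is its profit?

Compute π = P·y − TC at each output: y=0: -30; y=1: 22; y=2: 81; y=3: 138; y=4: 190; y=5: 230; y=6: 254; y=7: 249.
Profit is maximized at y = 6. AVC there is 226/6 = ¥37.67 ≤ P, so producing beats shutting down (which would give -¥30).

y = 6; profit = ¥254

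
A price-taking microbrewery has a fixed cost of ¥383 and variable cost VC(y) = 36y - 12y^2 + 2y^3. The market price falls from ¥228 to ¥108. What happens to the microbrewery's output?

Output falls from 8 to 6

MC = 36 - 24y + 6y^2; the shutdown threshold is min AVC = ¥18 (at y = 3).
At P = ¥228 ≥ min AVC, set P = MC on the rising branch: y = 8.
At P = ¥108 ≥ min AVC, set P = MC: y = 6. The firm stays open but cuts output.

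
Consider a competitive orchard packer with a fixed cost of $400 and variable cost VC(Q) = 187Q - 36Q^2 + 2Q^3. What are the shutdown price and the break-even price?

Shutdown price = $25; break-even price = $67

Shutdown price = min AVC. AVC = 187 - 36Q + 2Q^2, with vertex at Q = 9 and minimum $25.
ATC = 400/Q + 187 - 36Q + 2Q^2. Setting dATC/dQ = −400/Q^2 − 36 + 4Q = 0 gives Q = 10 (since 4·10^3 − 36·10^2 = 400).
min ATC = 400/10 + 187 − 36·10 + 2·10^2 = $67. That is the break-even price.
Between these two prices the firm operates at a loss; above $67 it earns a profit.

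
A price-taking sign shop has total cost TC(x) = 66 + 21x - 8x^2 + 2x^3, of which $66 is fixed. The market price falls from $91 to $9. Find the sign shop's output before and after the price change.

Output falls from 5 to 0 (the firm shuts down)

AVC = 21 - 8x + 2x^2, minimized at x = 2 where min AVC = $13. MC = 21 - 16x + 6x^2.
At P = $91 ≥ min AVC, set P = MC on the rising branch: x = 5.
At P = $9 < min AVC = $13, price no longer covers variable cost at any output, so the firm shuts down: x = 0.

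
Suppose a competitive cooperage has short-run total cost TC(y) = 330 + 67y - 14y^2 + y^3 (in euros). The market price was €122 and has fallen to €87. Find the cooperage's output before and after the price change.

MC = 67 - 28y + 3y^2; the shutdown threshold is min AVC = €18 (at y = 7).
At P = €122 ≥ min AVC, set P = MC on the rising branch: y = 11.
At P = €87 ≥ min AVC, set P = MC: y = 10. The firm stays open but cuts output.

Output falls from 11 to 10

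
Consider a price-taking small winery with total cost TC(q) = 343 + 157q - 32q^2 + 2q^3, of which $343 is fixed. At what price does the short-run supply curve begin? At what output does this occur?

$29 per unit, at q = 8

The firm shuts down when price falls below the minimum of average variable cost. AVC = VC/q = 157 - 32q + 2q^2.
At the minimum of AVC, MC = AVC. MC = 157 - 64q + 6q^2; setting MC = AVC gives 4q^2 - 32q = 0, so q = 8. min AVC = 29.
So the shutdown price is $29.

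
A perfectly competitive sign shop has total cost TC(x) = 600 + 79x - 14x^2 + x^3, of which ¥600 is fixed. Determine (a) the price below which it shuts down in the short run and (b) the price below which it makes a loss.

AVC = 79 - 14x + x^2; minimized at x = 7, giving min AVC = ¥30. That is the shutdown price.
ATC = 600/x + 79 - 14x + x^2. Setting dATC/dx = −600/x^2 − 14 + 2x = 0 gives x = 10 (since 2·10^3 − 14·10^2 = 600).
min ATC = 600/10 + 79 − 14·10 + 10^2 = ¥99. That is the break-even price.
Between these two prices the firm operates at a loss; above ¥99 it earns a profit.

Shutdown price = ¥30; break-even price = ¥99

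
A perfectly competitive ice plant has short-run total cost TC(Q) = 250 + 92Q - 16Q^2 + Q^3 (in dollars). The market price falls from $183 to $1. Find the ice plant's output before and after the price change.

Output falls from 13 to 0 (the firm shuts down)

AVC = 92 - 16Q + Q^2, minimized at Q = 8 where min AVC = $28. MC = 92 - 32Q + 3Q^2.
At P = $183 ≥ min AVC, set P = MC on the rising branch: Q = 13.
At P = $1 < min AVC = $28, price no longer covers variable cost at any output, so the firm shuts down: Q = 0.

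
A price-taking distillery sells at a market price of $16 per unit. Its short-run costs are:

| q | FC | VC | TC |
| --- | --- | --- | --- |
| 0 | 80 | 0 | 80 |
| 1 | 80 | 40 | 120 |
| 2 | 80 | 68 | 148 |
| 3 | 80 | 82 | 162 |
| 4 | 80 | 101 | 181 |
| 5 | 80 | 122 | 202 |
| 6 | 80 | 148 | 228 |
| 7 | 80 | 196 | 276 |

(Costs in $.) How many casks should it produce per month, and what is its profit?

q = 0 (shut down); profit = -$80

Tabulate TR − TC: q=0: -80; q=1: -104; q=2: -116; q=3: -114; q=4: -117; q=5: -122; q=6: -132; q=7: -164.
Profit is highest at q = 0. Equivalently, the lowest AVC in the table is 122/5 ≈ $24.40 at q = 5, and P = $16 falls below it — price never covers variable cost, so the firm shuts down and loses only its fixed cost.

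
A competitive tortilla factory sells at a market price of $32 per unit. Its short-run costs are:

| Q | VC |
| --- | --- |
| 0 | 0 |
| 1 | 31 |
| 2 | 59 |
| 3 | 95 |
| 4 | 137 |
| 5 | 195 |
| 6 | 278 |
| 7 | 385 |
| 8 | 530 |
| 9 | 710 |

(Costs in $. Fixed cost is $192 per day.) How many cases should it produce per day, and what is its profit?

Q = 2; profit = -$187

Compute π = P·Q − TC at each output: Q=0: -192; Q=1: -191; Q=2: -187; Q=3: -191; Q=4: -201; Q=5: -227; Q=6: -278; Q=7: -353; Q=8: -466; Q=9: -614.
Profit is maximized at Q = 2. AVC there is 59/2 = $29.50 ≤ P, so producing beats shutting down (which would give -$192).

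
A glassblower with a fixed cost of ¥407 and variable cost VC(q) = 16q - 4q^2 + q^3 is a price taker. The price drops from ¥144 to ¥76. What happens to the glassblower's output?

AVC = 16 - 4q + q^2, minimized at q = 2 where min AVC = ¥12. MC = 16 - 8q + 3q^2.
With P = ¥144 above the shutdown price, P = MC gives q = 8.
At P = ¥76 ≥ min AVC, set P = MC: q = 6. The firm stays open but cuts output.

Output falls from 8 to 6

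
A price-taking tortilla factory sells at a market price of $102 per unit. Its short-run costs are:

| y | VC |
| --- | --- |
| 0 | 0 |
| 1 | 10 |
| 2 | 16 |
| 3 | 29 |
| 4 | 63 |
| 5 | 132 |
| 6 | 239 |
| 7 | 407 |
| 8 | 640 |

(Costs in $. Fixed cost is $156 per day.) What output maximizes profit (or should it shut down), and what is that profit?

y = 5; profit = $222

Compute π = P·y − TC at each output: y=0: -156; y=1: -64; y=2: 32; y=3: 121; y=4: 189; y=5: 222; y=6: 217; y=7: 151; y=8: 20.
Profit is maximized at y = 5. AVC there is 132/5 = $26.40 ≤ P, so producing beats shutting down (which would give -$156).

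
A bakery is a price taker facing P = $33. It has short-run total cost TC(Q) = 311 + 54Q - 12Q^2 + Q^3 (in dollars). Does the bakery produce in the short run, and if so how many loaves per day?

Produce at Q = 7

From TC, MC = TC'(Q) = 54 - 24Q + 3Q^2 and AVC = VC/Q = 54 - 12Q + Q^2.
AVC is minimized where dAVC/dQ = -12 + 2Q = 0, at Q = 6; min AVC = 54 - 12·6 + 6^2 = $18.
Because $33 ≥ $18, revenue can cover variable cost; the firm operates.
P = MC gives 21 - 24Q + 3Q^2 = 0, with roots 1 and 7. Take the larger (rising MC): Q* = 7.
Check: AVC at Q = 7 is $19 ≤ P, so revenue covers variable cost.
Profit = P·Q − TC = 33·7 − 444 = -$213, a loss, but smaller than the $311 fixed cost the firm would lose by shutting down.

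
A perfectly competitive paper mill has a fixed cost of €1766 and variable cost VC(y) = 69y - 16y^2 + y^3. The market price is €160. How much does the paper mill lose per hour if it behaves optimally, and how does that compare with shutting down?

AVC = 69 - 16y + y^2 has its minimum €5 at y = 8; price €160 clears that bar, so the firm operates.
MC = 69 - 32y + 3y^2. Setting P = MC and taking the root on the rising branch gives y* = 13.
TR = 160·13 = 2080. TC = 1766 + 390 = 2156. Profit = 2080 − 2156 = -€76.
Shutting down would mean losing the fixed cost of €1766, so operating at a loss of €76 is better by €1690.

Profit = -€76 at y = 13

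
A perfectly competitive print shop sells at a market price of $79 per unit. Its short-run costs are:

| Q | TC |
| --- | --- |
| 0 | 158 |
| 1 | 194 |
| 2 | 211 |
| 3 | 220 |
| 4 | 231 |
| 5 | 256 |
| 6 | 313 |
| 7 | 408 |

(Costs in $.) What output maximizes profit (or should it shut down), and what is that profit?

Q = 6; profit = $161

Profit at each row (π = 79Q − TC): Q=0: -158; Q=1: -115; Q=2: -53; Q=3: 17; Q=4: 85; Q=5: 139; Q=6: 161; Q=7: 145.
Profit is maximized at Q = 6. AVC there is 155/6 = $25.83 ≤ P, so producing beats shutting down (which would give -$158).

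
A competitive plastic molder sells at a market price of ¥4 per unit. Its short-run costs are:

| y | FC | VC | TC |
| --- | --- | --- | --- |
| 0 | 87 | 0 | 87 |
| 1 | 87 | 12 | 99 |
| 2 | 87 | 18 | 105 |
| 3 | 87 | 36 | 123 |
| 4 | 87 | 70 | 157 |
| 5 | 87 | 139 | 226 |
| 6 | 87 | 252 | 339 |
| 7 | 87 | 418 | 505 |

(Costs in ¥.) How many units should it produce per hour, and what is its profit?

y = 0 (shut down); profit = -¥87

Tabulate TR − TC: y=0: -87; y=1: -95; y=2: -97; y=3: -111; y=4: -141; y=5: -206; y=6: -315; y=7: -477.
Profit is highest at y = 0. Equivalently, the lowest AVC in the table is 18/2 ≈ ¥9 at y = 2, and P = ¥4 falls below it — price never covers variable cost, so the firm shuts down and loses only its fixed cost.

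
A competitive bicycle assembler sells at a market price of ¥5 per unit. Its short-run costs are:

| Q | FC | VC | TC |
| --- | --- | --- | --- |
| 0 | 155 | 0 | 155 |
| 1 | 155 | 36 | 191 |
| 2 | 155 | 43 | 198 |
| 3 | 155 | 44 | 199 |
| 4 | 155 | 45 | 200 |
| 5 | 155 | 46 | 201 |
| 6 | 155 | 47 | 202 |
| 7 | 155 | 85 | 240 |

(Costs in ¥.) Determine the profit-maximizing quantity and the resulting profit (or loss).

Q = 0 (shut down); profit = -¥155

Profit at each row (π = 5Q − TC): Q=0: -155; Q=1: -186; Q=2: -188; Q=3: -184; Q=4: -180; Q=5: -176; Q=6: -172; Q=7: -205.
Profit is highest at Q = 0. Equivalently, the lowest AVC in the table is 47/6 ≈ ¥7.83 at Q = 6, and P = ¥5 falls below it — price never covers variable cost, so the firm shuts down and loses only its fixed cost.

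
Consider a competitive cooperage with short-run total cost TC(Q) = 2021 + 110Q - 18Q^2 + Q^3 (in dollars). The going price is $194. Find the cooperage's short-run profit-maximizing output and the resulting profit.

AVC = 110 - 18Q + Q^2; min AVC = $29 at Q = 9. Since P = $194 ≥ min AVC, the firm produces.
With MC = 110 - 36Q + 3Q^2, P = MC on the upward-sloping part at Q* = 14.
TR = 194·14 = 2716. TC = 2021 + 756 = 2777. Profit = 2716 − 2777 = -$61.
By producing, the firm covers all variable cost plus $1960 of fixed cost; shutting down would lose the full $2021.

Profit = -$61 at Q = 14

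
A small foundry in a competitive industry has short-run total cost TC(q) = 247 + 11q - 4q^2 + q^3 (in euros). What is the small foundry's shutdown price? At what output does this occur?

€7 per unit, at q = 2

The firm shuts down when price falls below the minimum of average variable cost. AVC = VC/q = 11 - 4q + q^2.
At the minimum of AVC, MC = AVC. MC = 11 - 8q + 3q^2; setting MC = AVC gives 2q^2 - 4q = 0, so q = 2. min AVC = 7.
For P < €7 the firm produces nothing.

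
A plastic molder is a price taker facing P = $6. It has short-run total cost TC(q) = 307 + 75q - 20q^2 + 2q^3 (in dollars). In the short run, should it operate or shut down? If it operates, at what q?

Shut down

Strip out fixed cost: VC = 75q - 20q^2 + 2q^3. Then AVC = 75 - 20q + 2q^2 and MC = 75 - 40q + 6q^2.
AVC hits its minimum where MC = AVC, at q = 5, giving min AVC = 75 - 20·5 + 2·5^2 = $25.
P = $6 lies below min AVC = $25; no output level covers variable cost.
Shutting down limits the loss to fixed cost, $307.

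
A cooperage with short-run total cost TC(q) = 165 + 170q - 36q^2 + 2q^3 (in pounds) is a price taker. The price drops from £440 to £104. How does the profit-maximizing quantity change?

Output falls from 15 to 11

MC = 170 - 72q + 6q^2; the shutdown threshold is min AVC = £8 (at q = 9).
At P = £440 ≥ min AVC, set P = MC on the rising branch: q = 15.
At P = £104 ≥ min AVC, set P = MC: q = 11. The firm stays open but cuts output.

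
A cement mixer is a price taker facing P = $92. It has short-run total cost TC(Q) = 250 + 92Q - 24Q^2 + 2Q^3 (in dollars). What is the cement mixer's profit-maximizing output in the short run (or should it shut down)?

Produce at Q = 8

Variable cost is VC = 92Q - 24Q^2 + 2Q^3, so AVC = VC/Q = 92 - 24Q + 2Q^2 and MC = dTC/dQ = 92 - 48Q + 6Q^2.
AVC hits its minimum where MC = AVC, at Q = 6, giving min AVC = 92 - 24·6 + 2·6^2 = $20.
Since P = $92 ≥ min AVC = $20, price covers variable cost and the firm should produce.
Set P = MC: 92 = 92 - 48Q + 6Q^2 → -48Q + 6Q^2 = 0. The roots are Q = 0 and Q = 8; the profit-maximizing output is on the rising part of MC, so Q* = 8.
Check: AVC at Q = 8 is $28 ≤ P, so revenue covers variable cost.
Profit = P·Q − TC = 92·8 − 474 = $262.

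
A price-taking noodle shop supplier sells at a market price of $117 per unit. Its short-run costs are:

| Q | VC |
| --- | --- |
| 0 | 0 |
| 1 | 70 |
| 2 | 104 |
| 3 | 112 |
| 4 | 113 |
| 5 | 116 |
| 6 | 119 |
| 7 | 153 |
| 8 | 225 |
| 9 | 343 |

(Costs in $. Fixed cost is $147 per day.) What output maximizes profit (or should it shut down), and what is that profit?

Q = 8; profit = $564

Tabulate TR − TC: Q=0: -147; Q=1: -100; Q=2: -17; Q=3: 92; Q=4: 208; Q=5: 322; Q=6: 436; Q=7: 519; Q=8: 564; Q=9: 563.
Profit is maximized at Q = 8. AVC there is 225/8 = $28.12 ≤ P, so producing beats shutting down (which would give -$147).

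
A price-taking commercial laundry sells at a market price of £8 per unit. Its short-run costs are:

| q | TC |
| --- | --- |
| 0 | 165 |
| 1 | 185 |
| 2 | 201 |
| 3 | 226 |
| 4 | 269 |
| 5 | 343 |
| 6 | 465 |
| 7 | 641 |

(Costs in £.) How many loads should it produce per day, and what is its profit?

Profit at each row (π = 8q − TC): q=0: -165; q=1: -177; q=2: -185; q=3: -202; q=4: -237; q=5: -303; q=6: -417; q=7: -585.
Profit is highest at q = 0. Equivalently, the lowest AVC in the table is 36/2 ≈ £18 at q = 2, and P = £8 falls below it — price never covers variable cost, so the firm shuts down and loses only its fixed cost.

q = 0 (shut down); profit = -£165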